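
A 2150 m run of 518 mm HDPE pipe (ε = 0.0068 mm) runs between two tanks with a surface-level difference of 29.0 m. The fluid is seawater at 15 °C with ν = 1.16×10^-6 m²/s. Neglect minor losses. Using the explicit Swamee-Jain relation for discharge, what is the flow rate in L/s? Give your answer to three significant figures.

Swamee-Jain (Type II): Q = -0.965·√(gD⁵h_f/L)·ln[ε/(3.7D) + √(3.17ν²L/(gD³h_f))]
√(gD⁵h_f/L) = √(9.81·0.518⁵·29.0/2150) = 0.07025
ε/(3.7D) = 3.55×10^-6; √(3.17ν²L/(gD³h_f)) = 1.52×10^-5
Q = -0.965·0.07025·ln(1.878×10^-5) = 0.7378 m³/s
Check: V = 3.50 m/s, Re = 1.56×10^6, f = 0.01120, h_f = 29.0 m ≈ 29.0 m ✓

Q ≈ 738 L/s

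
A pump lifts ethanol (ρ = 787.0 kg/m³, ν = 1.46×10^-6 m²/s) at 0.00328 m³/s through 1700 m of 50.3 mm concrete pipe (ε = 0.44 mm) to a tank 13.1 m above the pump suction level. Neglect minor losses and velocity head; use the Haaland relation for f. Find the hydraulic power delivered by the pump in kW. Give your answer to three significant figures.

V = 4Q/(πD²) = 1.651 m/s; Re = 5.69×10^4; ε/D = 0.00875; f = 0.03737
h_f = f(L/D)V²/2g = 175.4 m
Total head H = z + h_f = 13.1 + 175.4 = 188.5 m
P_hyd = ρgQH = 787.0·9.81·0.00328·188.5 = 4.773 kW

P_hyd ≈ 4.77 kW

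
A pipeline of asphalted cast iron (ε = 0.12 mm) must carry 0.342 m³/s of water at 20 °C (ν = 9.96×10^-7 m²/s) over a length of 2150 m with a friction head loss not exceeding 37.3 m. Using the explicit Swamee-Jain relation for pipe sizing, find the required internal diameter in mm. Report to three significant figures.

D ≈ 394 mm

Swamee-Jain (Type III): D = 0.66·[ε^1.25·(LQ²/(gh_f))^4.75 + ν·Q^9.4·(L/(gh_f))^5.2]^0.04
LQ²/(gh_f) = 0.6872; L/(gh_f) = 5.876
Term 1 = ε^1.25·(…)^4.75 = 2.11×10^-6; Term 2 = ν·Q^9.4·(…)^5.2 = 4.14×10^-7
D = 0.66·(2.11×10^-6 + 4.14×10^-7)^0.04 = 0.3942 m = 394 mm
Check: V = 2.80 m/s, Re = 1.11×10^6, f = 0.01573, h_f = 34.4 m ≈ 37.3 m ✓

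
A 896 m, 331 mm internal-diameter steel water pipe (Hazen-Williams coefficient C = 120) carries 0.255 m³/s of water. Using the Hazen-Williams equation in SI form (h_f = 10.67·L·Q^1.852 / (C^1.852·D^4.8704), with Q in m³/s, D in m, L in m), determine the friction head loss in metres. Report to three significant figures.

h_f = 10.67·896·0.255^1.852 / (120^1.852·0.331^4.8704) = 23.41 m

h_f ≈ 23.4 m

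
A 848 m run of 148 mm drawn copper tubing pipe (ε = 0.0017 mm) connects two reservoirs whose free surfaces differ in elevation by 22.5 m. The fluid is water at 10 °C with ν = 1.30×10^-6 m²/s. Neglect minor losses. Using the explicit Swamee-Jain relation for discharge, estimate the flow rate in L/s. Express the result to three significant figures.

Swamee-Jain (Type II): Q = -0.965·√(gD⁵h_f/L)·ln[ε/(3.7D) + √(3.17ν²L/(gD³h_f))]
√(gD⁵h_f/L) = √(9.81·0.148⁵·22.5/848) = 0.004299
ε/(3.7D) = 3.10×10^-6; √(3.17ν²L/(gD³h_f)) = 7.97×10^-5
Q = -0.965·0.004299·ln(8.279×10^-5) = 0.03899 m³/s
Check: V = 2.27 m/s, Re = 2.58×10^5, f = 0.01491, h_f = 22.4 m ≈ 22.5 m ✓

Q ≈ 39.0 L/s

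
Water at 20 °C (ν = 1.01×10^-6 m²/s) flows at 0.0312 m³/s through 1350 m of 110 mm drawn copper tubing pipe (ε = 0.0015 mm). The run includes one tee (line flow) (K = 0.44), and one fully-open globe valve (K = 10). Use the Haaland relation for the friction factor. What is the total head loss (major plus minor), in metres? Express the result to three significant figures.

H_L ≈ 100 m

V = 4Q/(πD²) = 3.283 m/s; V²/2g = 0.5494 m
Re = 3.58×10^5, ε/D = 1.36×10^-5 → f = 0.01401 (Haaland)
Major: h_f = f(L/D)·V²/2g = 0.01401·12273·0.5494 = 94.44 m
Minor: ΣK = 10.4; h_m = ΣK·V²/2g = 5.735 m
Total H_L = 94.44 + 5.735 = 100.2 m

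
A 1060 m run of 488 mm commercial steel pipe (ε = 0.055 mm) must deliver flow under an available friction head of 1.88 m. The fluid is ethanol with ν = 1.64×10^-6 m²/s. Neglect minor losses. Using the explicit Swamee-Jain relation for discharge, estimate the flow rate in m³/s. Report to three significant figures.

Swamee-Jain (Type II): Q = -0.965·√(gD⁵h_f/L)·ln[ε/(3.7D) + √(3.17ν²L/(gD³h_f))]
√(gD⁵h_f/L) = √(9.81·0.488⁵·1.88/1060) = 0.02194
ε/(3.7D) = 3.05×10^-5; √(3.17ν²L/(gD³h_f)) = 6.49×10^-5
Q = -0.965·0.02194·ln(9.540×10^-5) = 0.1960 m³/s
Check: V = 1.05 m/s, Re = 3.12×10^5, f = 0.01548, h_f = 1.88 m ≈ 1.88 m ✓

Q ≈ 0.196 m³/s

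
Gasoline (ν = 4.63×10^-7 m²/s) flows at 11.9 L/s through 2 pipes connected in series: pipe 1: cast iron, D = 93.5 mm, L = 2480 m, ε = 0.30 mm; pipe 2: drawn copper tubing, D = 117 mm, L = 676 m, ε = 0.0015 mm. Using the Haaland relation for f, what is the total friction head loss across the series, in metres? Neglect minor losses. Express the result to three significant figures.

Pipe 1: V = 1.733 m/s, Re = 3.50×10^5, ε/D = 0.00321, f = 0.02705, h_1 = f(L/D)V²/2g = 109.9 m
Pipe 2: V = 1.107 m/s, Re = 2.80×10^5, ε/D = 1.28×10^-5, f = 0.01463, h_2 = f(L/D)V²/2g = 5.279 m
Series → Q common, losses add: H = Σh = 115.1 m

H ≈ 115 m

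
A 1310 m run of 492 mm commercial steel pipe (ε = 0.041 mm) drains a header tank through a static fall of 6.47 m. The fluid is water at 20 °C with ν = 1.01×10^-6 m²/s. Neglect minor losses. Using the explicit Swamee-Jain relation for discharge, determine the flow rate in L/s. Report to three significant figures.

Swamee-Jain (Type II): Q = -0.965·√(gD⁵h_f/L)·ln[ε/(3.7D) + √(3.17ν²L/(gD³h_f))]
√(gD⁵h_f/L) = √(9.81·0.492⁵·6.47/1310) = 0.03737
ε/(3.7D) = 2.25×10^-5; √(3.17ν²L/(gD³h_f)) = 2.37×10^-5
Q = -0.965·0.03737·ln(4.620×10^-5) = 0.3600 m³/s
Check: V = 1.89 m/s, Re = 9.22×10^5, f = 0.01335, h_f = 6.50 m ≈ 6.47 m ✓

Q ≈ 360 L/s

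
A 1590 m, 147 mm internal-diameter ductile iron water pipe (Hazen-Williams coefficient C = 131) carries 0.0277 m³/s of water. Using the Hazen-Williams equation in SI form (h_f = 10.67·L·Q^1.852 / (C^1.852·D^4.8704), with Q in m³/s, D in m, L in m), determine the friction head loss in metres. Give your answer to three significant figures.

h_f ≈ 30.2 m

h_f = 10.67·1590·0.0277^1.852 / (131^1.852·0.147^4.8704) = 30.15 m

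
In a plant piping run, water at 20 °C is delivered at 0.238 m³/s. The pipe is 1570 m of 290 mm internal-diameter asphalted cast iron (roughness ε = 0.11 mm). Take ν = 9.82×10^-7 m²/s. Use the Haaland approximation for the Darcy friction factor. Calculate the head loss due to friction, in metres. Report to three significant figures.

h_f ≈ 58.2 m

V = 4Q/(πD²) = 4·0.238/(π·0.290²) = 3.603 m/s
Re = VD/ν = 3.603·0.290/9.82×10^-7 = 1.06×10^6 → turbulent
ε/D = 0.11/290 = 3.79×10^-4
Haaland: f = 0.01625
h_f = f(L/D)V²/(2g) = 0.01625·(1570/0.290)·3.603²/(2·9.81) = 58.21 m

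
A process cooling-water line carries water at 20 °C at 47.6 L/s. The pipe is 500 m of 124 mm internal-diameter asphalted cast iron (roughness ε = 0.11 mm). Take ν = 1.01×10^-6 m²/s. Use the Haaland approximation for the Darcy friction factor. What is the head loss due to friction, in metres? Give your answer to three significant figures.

V = 4Q/(πD²) = 4·0.0476/(π·0.124²) = 3.942 m/s
Re = VD/ν = 3.942·0.124/1.01×10^-6 = 4.84×10^5 → turbulent
ε/D = 0.11/124 = 8.87×10^-4
Haaland: f = 0.01970
h_f = f(L/D)V²/(2g) = 0.01970·(500/0.124)·3.942²/(2·9.81) = 62.90 m

h_f ≈ 62.9 m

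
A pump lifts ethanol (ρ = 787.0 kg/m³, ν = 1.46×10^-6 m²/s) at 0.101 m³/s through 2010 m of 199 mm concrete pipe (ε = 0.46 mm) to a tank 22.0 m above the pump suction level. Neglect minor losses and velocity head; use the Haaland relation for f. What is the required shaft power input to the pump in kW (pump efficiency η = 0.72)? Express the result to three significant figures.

V = 4Q/(πD²) = 3.247 m/s; Re = 4.43×10^5; ε/D = 0.00231; f = 0.02473
h_f = f(L/D)V²/2g = 134.2 m
Total head H = z + h_f = 22.0 + 134.2 = 156.2 m
P_hyd = ρgQH = 787.0·9.81·0.101·156.2 = 121.8 kW
P_shaft = P_hyd/η = 121.8/0.72 = 169.2 kW

P_shaft ≈ 169 kW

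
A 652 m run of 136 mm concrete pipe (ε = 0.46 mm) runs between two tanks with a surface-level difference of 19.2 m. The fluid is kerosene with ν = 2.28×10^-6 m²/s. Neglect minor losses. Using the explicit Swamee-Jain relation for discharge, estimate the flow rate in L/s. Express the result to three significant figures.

Q ≈ 24.2 L/s

Swamee-Jain (Type II): Q = -0.965·√(gD⁵h_f/L)·ln[ε/(3.7D) + √(3.17ν²L/(gD³h_f))]
√(gD⁵h_f/L) = √(9.81·0.136⁵·19.2/652) = 0.003666
ε/(3.7D) = 9.14×10^-4; √(3.17ν²L/(gD³h_f)) = 1.51×10^-4
Q = -0.965·0.003666·ln(0.001065) = 0.02422 m³/s
Check: V = 1.67 m/s, Re = 9.94×10^4, f = 0.02853, h_f = 19.4 m ≈ 19.2 m ✓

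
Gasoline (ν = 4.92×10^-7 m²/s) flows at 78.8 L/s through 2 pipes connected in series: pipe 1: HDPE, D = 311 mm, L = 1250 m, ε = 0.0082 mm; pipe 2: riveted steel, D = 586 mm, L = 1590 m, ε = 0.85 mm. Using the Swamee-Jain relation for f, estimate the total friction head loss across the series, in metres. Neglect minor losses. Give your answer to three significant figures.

H ≈ 3.12 m

Pipe 1: V = 1.037 m/s, Re = 6.56×10^5, ε/D = 2.64×10^-5, f = 0.01296, h_1 = f(L/D)V²/2g = 2.857 m
Pipe 2: V = 0.2922 m/s, Re = 3.48×10^5, ε/D = 0.00145, f = 0.02233, h_2 = f(L/D)V²/2g = 0.2637 m
Series → Q common, losses add: H = Σh = 3.120 m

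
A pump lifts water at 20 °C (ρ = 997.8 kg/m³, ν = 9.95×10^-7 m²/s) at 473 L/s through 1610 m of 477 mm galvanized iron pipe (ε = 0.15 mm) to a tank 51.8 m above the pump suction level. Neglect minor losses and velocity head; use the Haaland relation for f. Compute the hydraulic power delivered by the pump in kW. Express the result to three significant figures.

V = 4Q/(πD²) = 2.647 m/s; Re = 1.27×10^6; ε/D = 3.14×10^-4; f = 0.01561
h_f = f(L/D)V²/2g = 18.81 m
Total head H = z + h_f = 51.8 + 18.81 = 70.61 m
P_hyd = ρgQH = 997.8·9.81·0.473·70.61 = 326.9 kW

P_hyd ≈ 327 kW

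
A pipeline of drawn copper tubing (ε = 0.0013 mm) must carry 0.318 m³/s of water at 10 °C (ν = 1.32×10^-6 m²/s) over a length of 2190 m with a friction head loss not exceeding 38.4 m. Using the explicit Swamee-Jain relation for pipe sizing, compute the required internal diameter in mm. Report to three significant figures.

Swamee-Jain (Type III): D = 0.66·[ε^1.25·(LQ²/(gh_f))^4.75 + ν·Q^9.4·(L/(gh_f))^5.2]^0.04
LQ²/(gh_f) = 0.5879; L/(gh_f) = 5.814
Term 1 = ε^1.25·(…)^4.75 = 3.52×10^-9; Term 2 = ν·Q^9.4·(…)^5.2 = 2.62×10^-7
D = 0.66·(3.52×10^-9 + 2.62×10^-7)^0.04 = 0.3602 m = 360 mm
Check: V = 3.12 m/s, Re = 8.52×10^5, f = 0.01201, h_f = 36.3 m ≈ 38.4 m ✓

D ≈ 360 mm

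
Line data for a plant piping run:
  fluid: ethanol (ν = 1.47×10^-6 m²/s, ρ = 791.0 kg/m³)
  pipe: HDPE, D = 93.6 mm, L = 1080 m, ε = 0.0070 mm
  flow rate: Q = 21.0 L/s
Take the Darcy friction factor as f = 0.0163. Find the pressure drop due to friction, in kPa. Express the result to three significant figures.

Δp ≈ 693 kPa

V = 4Q/(πD²) = 4·0.0210/(π·0.0936²) = 3.052 m/s
h_f = f(L/D)V²/(2g) = 0.01630·(1080/0.0936)·3.052²/(2·9.81) = 89.29 m
Δp = ρg·h_f = 791.0·9.81·89.29 = 692.8 kPa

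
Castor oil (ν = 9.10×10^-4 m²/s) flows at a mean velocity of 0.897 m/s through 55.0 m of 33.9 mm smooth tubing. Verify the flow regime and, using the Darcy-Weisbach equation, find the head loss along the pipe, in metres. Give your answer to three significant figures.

h_f ≈ 127 m

Re = VD/ν = 0.897·0.03390/9.10×10^-4 = 33.4 → laminar (Re < 2300)
f = 64/Re = 1.915
h_f = f(L/D)V²/(2g) = 1.915·(55.0/0.03390)·0.897²/(2·9.81) = 127.4 m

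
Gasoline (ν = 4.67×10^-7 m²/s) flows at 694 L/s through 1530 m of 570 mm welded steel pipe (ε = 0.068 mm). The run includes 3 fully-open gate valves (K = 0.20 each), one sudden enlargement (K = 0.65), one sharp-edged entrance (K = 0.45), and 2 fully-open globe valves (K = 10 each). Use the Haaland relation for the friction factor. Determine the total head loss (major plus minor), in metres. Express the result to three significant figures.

H_L ≈ 21.2 m

V = 4Q/(πD²) = 2.720 m/s; V²/2g = 0.3770 m
Re = 3.32×10^6, ε/D = 1.19×10^-4 → f = 0.01282 (Haaland)
Major: h_f = f(L/D)·V²/2g = 0.01282·2684·0.3770 = 12.98 m
Minor: ΣK = 21.7; h_m = ΣK·V²/2g = 8.181 m
Total H_L = 12.98 + 8.181 = 21.16 m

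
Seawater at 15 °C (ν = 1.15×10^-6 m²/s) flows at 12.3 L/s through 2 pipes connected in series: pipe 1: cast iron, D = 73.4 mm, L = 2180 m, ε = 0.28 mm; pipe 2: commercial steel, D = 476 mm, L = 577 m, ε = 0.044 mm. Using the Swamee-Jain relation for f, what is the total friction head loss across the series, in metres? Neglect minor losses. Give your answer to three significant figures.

H ≈ 369 m

Pipe 1: V = 2.907 m/s, Re = 1.86×10^5, ε/D = 0.00381, f = 0.02883, h_1 = f(L/D)V²/2g = 368.7 m
Pipe 2: V = 0.06912 m/s, Re = 2.86×10^4, ε/D = 9.24×10^-5, f = 0.02392, h_2 = f(L/D)V²/2g = 0.007060 m
Series → Q common, losses add: H = Σh = 368.7 m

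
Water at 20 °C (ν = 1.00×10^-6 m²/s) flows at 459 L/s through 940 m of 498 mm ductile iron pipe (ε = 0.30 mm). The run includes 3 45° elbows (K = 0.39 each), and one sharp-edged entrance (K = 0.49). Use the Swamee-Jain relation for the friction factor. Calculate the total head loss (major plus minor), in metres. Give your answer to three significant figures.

V = 4Q/(πD²) = 2.356 m/s; V²/2g = 0.2830 m
Re = 1.17×10^6, ε/D = 6.02×10^-4 → f = 0.01789 (Swamee-Jain)
Major: h_f = f(L/D)·V²/2g = 0.01789·1888·0.2830 = 9.556 m
Minor: ΣK = 1.66; h_m = ΣK·V²/2g = 0.4698 m
Total H_L = 9.556 + 0.4698 = 10.03 m

H_L ≈ 10.0 m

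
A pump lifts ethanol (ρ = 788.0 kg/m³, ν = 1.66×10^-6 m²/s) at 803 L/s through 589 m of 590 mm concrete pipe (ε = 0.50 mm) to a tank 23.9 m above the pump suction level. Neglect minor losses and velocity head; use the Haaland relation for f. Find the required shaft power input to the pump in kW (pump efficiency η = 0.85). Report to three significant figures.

P_shaft ≈ 236 kW

V = 4Q/(πD²) = 2.937 m/s; Re = 1.04×10^6; ε/D = 8.47×10^-4; f = 0.01919
h_f = f(L/D)V²/2g = 8.425 m
Total head H = z + h_f = 23.9 + 8.425 = 32.32 m
P_hyd = ρgQH = 788.0·9.81·0.803·32.32 = 200.7 kW
P_shaft = P_hyd/η = 200.7/0.85 = 236.1 kW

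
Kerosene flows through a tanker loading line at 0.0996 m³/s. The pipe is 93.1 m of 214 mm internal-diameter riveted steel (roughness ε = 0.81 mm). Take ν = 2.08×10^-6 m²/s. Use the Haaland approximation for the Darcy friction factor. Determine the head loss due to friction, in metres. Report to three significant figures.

V = 4Q/(πD²) = 4·0.0996/(π·0.214²) = 2.769 m/s
Re = VD/ν = 2.769·0.214/2.08×10^-6 = 2.85×10^5 → turbulent
ε/D = 0.81/214 = 0.00379
Haaland: f = 0.02838
h_f = f(L/D)V²/(2g) = 0.02838·(93.1/0.214)·2.769²/(2·9.81) = 4.826 m

h_f ≈ 4.83 m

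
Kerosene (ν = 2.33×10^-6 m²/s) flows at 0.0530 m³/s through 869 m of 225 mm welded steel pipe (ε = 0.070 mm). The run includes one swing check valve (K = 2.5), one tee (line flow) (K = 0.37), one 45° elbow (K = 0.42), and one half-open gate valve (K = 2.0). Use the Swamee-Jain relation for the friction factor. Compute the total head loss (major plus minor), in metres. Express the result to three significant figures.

H_L ≈ 7.08 m

V = 4Q/(πD²) = 1.333 m/s; V²/2g = 0.09056 m
Re = 1.29×10^5, ε/D = 3.11×10^-4 → f = 0.01886 (Swamee-Jain)
Major: h_f = f(L/D)·V²/2g = 0.01886·3862·0.09056 = 6.597 m
Minor: ΣK = 5.29; h_m = ΣK·V²/2g = 0.4791 m
Total H_L = 6.597 + 0.4791 = 7.076 m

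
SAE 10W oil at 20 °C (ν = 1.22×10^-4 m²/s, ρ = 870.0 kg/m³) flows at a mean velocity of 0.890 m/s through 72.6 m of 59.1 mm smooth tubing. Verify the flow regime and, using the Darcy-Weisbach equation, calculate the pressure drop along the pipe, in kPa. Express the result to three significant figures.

Δp ≈ 62.8 kPa

Re = VD/ν = 0.890·0.05910/1.22×10^-4 = 431 → laminar (Re < 2300)
f = 64/Re = 0.1484
h_f = f(L/D)V²/(2g) = 0.1484·(72.6/0.05910)·0.890²/(2·9.81) = 7.362 m
Δp = ρg·h_f = 870.0·9.81·7.362 = 62.83 kPa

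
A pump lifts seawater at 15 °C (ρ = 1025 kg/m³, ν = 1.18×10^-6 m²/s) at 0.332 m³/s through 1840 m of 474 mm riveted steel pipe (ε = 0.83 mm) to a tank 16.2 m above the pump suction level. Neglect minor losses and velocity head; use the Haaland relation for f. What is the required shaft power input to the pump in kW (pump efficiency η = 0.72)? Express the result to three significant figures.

V = 4Q/(πD²) = 1.881 m/s; Re = 7.56×10^5; ε/D = 0.00175; f = 0.02289
h_f = f(L/D)V²/2g = 16.03 m
Total head H = z + h_f = 16.2 + 16.03 = 32.23 m
P_hyd = ρgQH = 1025·9.81·0.332·32.23 = 107.6 kW
P_shaft = P_hyd/η = 107.6/0.72 = 149.5 kW

P_shaft ≈ 149 kW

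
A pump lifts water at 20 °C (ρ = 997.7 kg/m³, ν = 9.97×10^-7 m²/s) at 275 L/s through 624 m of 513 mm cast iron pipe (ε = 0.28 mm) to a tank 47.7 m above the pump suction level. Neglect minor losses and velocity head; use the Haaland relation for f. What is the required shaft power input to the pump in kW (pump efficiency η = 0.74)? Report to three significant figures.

P_shaft ≈ 181 kW

V = 4Q/(πD²) = 1.330 m/s; Re = 6.85×10^5; ε/D = 5.46×10^-4; f = 0.01766
h_f = f(L/D)V²/2g = 1.938 m
Total head H = z + h_f = 47.7 + 1.938 = 49.64 m
P_hyd = ρgQH = 997.7·9.81·0.275·49.64 = 133.6 kW
P_shaft = P_hyd/η = 133.6/0.74 = 180.5 kW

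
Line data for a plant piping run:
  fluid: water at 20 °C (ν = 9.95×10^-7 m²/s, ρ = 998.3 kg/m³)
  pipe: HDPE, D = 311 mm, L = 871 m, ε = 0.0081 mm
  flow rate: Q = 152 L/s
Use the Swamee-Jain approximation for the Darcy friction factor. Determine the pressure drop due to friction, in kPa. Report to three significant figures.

Δp ≈ 73.0 kPa

V = 4Q/(πD²) = 4·0.152/(π·0.311²) = 2.001 m/s
Re = VD/ν = 2.001·0.311/9.95×10^-7 = 6.25×10^5 → turbulent
ε/D = 0.0081/311 = 2.60×10^-5
Swamee-Jain: f = 0.01304
h_f = f(L/D)V²/(2g) = 0.01304·(871/0.311)·2.001²/(2·9.81) = 7.455 m
Δp = ρg·h_f = 998.3·9.81·7.455 = 73.01 kPa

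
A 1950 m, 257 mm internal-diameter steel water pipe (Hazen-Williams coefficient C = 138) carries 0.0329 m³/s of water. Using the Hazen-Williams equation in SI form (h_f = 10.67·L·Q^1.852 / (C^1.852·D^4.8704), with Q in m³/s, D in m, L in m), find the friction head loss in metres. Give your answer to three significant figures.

h_f ≈ 3.04 m

h_f = 10.67·1950·0.0329^1.852 / (138^1.852·0.257^4.8704) = 3.040 m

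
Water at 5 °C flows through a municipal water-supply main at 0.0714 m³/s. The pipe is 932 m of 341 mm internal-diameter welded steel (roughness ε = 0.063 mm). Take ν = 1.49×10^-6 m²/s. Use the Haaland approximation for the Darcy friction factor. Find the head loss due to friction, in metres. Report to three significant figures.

h_f ≈ 1.45 m

V = 4Q/(πD²) = 4·0.0714/(π·0.341²) = 0.7818 m/s
Re = VD/ν = 0.7818·0.341/1.49×10^-6 = 1.79×10^5 → turbulent
ε/D = 0.063/341 = 1.85×10^-4
Haaland: f = 0.01703
h_f = f(L/D)V²/(2g) = 0.01703·(932/0.341)·0.7818²/(2·9.81) = 1.450 m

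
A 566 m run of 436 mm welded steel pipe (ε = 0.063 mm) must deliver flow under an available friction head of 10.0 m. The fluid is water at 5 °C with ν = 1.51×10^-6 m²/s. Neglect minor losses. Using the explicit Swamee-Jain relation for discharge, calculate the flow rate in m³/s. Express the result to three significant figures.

Q ≈ 0.489 m³/s

Swamee-Jain (Type II): Q = -0.965·√(gD⁵h_f/L)·ln[ε/(3.7D) + √(3.17ν²L/(gD³h_f))]
√(gD⁵h_f/L) = √(9.81·0.436⁵·10.0/566) = 0.05226
ε/(3.7D) = 3.91×10^-5; √(3.17ν²L/(gD³h_f)) = 2.24×10^-5
Q = -0.965·0.05226·ln(6.148×10^-5) = 0.4890 m³/s
Check: V = 3.28 m/s, Re = 9.46×10^5, f = 0.01417, h_f = 10.1 m ≈ 10.0 m ✓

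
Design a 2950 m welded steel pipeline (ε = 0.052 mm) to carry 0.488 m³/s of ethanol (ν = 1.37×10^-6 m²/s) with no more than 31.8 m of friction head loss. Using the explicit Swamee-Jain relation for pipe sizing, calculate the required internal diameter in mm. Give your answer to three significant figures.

D ≈ 483 mm

Swamee-Jain (Type III): D = 0.66·[ε^1.25·(LQ²/(gh_f))^4.75 + ν·Q^9.4·(L/(gh_f))^5.2]^0.04
LQ²/(gh_f) = 2.252; L/(gh_f) = 9.456
Term 1 = ε^1.25·(…)^4.75 = 2.09×10^-4; Term 2 = ν·Q^9.4·(…)^5.2 = 1.91×10^-4
D = 0.66·(2.09×10^-4 + 1.91×10^-4)^0.04 = 0.4826 m = 483 mm
Check: V = 2.67 m/s, Re = 9.40×10^5, f = 0.01369, h_f = 30.3 m ≈ 31.8 m ✓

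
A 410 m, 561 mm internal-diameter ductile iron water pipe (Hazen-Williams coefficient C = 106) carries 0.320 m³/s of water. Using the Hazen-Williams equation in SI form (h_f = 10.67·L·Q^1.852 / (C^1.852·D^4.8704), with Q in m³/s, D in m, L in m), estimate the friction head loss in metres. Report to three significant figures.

h_f ≈ 1.57 m

h_f = 10.67·410·0.320^1.852 / (106^1.852·0.561^4.8704) = 1.571 m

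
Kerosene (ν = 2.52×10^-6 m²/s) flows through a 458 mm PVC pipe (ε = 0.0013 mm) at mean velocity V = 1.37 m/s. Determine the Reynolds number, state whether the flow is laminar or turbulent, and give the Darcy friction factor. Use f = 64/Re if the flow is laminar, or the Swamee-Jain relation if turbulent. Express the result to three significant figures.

Re ≈ 2.49×10^5; turbulent; f ≈ 0.0149

Re = VD/ν = 1.370·0.458/2.52×10^-6 = 2.49×10^5
Re > 4000 → turbulent; ε/D = 2.84×10^-6
Swamee-Jain: f = 0.01492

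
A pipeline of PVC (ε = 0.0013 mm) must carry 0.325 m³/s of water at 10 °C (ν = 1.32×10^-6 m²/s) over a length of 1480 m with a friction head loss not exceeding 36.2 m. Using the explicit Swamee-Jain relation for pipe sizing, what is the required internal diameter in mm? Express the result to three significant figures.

D ≈ 339 mm

Swamee-Jain (Type III): D = 0.66·[ε^1.25·(LQ²/(gh_f))^4.75 + ν·Q^9.4·(L/(gh_f))^5.2]^0.04
LQ²/(gh_f) = 0.4402; L/(gh_f) = 4.168
Term 1 = ε^1.25·(…)^4.75 = 8.91×10^-10; Term 2 = ν·Q^9.4·(…)^5.2 = 5.70×10^-8
D = 0.66·(8.91×10^-10 + 5.70×10^-8)^0.04 = 0.3389 m = 339 mm
Check: V = 3.60 m/s, Re = 9.25×10^5, f = 0.01185, h_f = 34.3 m ≈ 36.2 m ✓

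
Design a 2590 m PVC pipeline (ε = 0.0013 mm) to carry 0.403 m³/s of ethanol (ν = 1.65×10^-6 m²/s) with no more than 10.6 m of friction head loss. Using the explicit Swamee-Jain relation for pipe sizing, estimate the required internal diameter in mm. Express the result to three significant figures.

Swamee-Jain (Type III): D = 0.66·[ε^1.25·(LQ²/(gh_f))^4.75 + ν·Q^9.4·(L/(gh_f))^5.2]^0.04
LQ²/(gh_f) = 4.045; L/(gh_f) = 24.91
Term 1 = ε^1.25·(…)^4.75 = 3.35×10^-5; Term 2 = ν·Q^9.4·(…)^5.2 = 0.00586
D = 0.66·(3.35×10^-5 + 0.00586)^0.04 = 0.5375 m = 537 mm
Check: V = 1.78 m/s, Re = 5.79×10^5, f = 0.01280, h_f = 9.92 m ≈ 10.6 m ✓

D ≈ 537 mm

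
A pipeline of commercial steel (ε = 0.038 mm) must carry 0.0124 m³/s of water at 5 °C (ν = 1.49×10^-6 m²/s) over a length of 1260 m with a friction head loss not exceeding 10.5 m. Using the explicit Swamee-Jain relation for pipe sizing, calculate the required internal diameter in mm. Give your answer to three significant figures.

D ≈ 126 mm

Swamee-Jain (Type III): D = 0.66·[ε^1.25·(LQ²/(gh_f))^4.75 + ν·Q^9.4·(L/(gh_f))^5.2]^0.04
LQ²/(gh_f) = 0.001881; L/(gh_f) = 12.23
Term 1 = ε^1.25·(…)^4.75 = 3.37×10^-19; Term 2 = ν·Q^9.4·(…)^5.2 = 8.06×10^-19
D = 0.66·(3.37×10^-19 + 8.06×10^-19)^0.04 = 0.1264 m = 126 mm
Check: V = 0.988 m/s, Re = 8.38×10^4, f = 0.02004, h_f = 9.93 m ≈ 10.5 m ✓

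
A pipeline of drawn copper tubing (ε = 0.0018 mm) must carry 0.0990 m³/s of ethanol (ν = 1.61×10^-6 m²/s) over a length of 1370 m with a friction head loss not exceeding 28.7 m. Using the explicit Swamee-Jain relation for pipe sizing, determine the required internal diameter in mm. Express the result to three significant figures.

Swamee-Jain (Type III): D = 0.66·[ε^1.25·(LQ²/(gh_f))^4.75 + ν·Q^9.4·(L/(gh_f))^5.2]^0.04
LQ²/(gh_f) = 0.04769; L/(gh_f) = 4.866
Term 1 = ε^1.25·(…)^4.75 = 3.48×10^-14; Term 2 = ν·Q^9.4·(…)^5.2 = 2.18×10^-12
D = 0.66·(3.48×10^-14 + 2.18×10^-12)^0.04 = 0.2256 m = 226 mm
Check: V = 2.48 m/s, Re = 3.47×10^5, f = 0.01409, h_f = 26.7 m ≈ 28.7 m ✓

D ≈ 226 mm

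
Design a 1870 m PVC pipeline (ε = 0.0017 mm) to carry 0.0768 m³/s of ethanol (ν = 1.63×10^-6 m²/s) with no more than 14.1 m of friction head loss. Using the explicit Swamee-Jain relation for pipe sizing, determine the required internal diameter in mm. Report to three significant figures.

Swamee-Jain (Type III): D = 0.66·[ε^1.25·(LQ²/(gh_f))^4.75 + ν·Q^9.4·(L/(gh_f))^5.2]^0.04
LQ²/(gh_f) = 0.07974; L/(gh_f) = 13.52
Term 1 = ε^1.25·(…)^4.75 = 3.72×10^-13; Term 2 = ν·Q^9.4·(…)^5.2 = 4.13×10^-11
D = 0.66·(3.72×10^-13 + 4.13×10^-11)^0.04 = 0.2537 m = 254 mm
Check: V = 1.52 m/s, Re = 2.36×10^5, f = 0.01511, h_f = 13.1 m ≈ 14.1 m ✓

D ≈ 254 mm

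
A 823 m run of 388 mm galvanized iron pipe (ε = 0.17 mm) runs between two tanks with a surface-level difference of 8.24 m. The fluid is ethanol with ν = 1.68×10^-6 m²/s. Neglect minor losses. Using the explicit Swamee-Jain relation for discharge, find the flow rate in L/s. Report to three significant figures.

Swamee-Jain (Type II): Q = -0.965·√(gD⁵h_f/L)·ln[ε/(3.7D) + √(3.17ν²L/(gD³h_f))]
√(gD⁵h_f/L) = √(9.81·0.388⁵·8.24/823) = 0.02939
ε/(3.7D) = 1.18×10^-4; √(3.17ν²L/(gD³h_f)) = 3.95×10^-5
Q = -0.965·0.02939·ln(1.579×10^-4) = 0.2482 m³/s
Check: V = 2.10 m/s, Re = 4.85×10^5, f = 0.01741, h_f = 8.30 m ≈ 8.24 m ✓

Q ≈ 248 L/s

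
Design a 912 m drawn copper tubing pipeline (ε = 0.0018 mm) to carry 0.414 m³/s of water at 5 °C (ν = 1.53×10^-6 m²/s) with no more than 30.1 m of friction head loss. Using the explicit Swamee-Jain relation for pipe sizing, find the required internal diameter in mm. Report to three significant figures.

Swamee-Jain (Type III): D = 0.66·[ε^1.25·(LQ²/(gh_f))^4.75 + ν·Q^9.4·(L/(gh_f))^5.2]^0.04
LQ²/(gh_f) = 0.5294; L/(gh_f) = 3.089
Term 1 = ε^1.25·(…)^4.75 = 3.21×10^-9; Term 2 = ν·Q^9.4·(…)^5.2 = 1.35×10^-7
D = 0.66·(3.21×10^-9 + 1.35×10^-7)^0.04 = 0.3509 m = 351 mm
Check: V = 4.28 m/s, Re = 9.82×10^5, f = 0.01177, h_f = 28.6 m ≈ 30.1 m ✓

D ≈ 351 mm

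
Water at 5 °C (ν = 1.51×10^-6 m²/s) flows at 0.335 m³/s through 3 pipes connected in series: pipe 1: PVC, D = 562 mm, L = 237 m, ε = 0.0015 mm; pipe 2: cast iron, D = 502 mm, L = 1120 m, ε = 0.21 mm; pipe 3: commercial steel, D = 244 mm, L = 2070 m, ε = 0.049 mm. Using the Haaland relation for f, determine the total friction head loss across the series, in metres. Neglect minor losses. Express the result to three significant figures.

H ≈ 328 m

Pipe 1: V = 1.350 m/s, Re = 5.03×10^5, ε/D = 2.67×10^-6, f = 0.01308, h_1 = f(L/D)V²/2g = 0.5127 m
Pipe 2: V = 1.693 m/s, Re = 5.63×10^5, ε/D = 4.18×10^-4, f = 0.01694, h_2 = f(L/D)V²/2g = 5.518 m
Pipe 3: V = 7.164 m/s, Re = 1.16×10^6, ε/D = 2.01×10^-4, f = 0.01450, h_3 = f(L/D)V²/2g = 321.9 m
Series → Q common, losses add: H = Σh = 327.9 m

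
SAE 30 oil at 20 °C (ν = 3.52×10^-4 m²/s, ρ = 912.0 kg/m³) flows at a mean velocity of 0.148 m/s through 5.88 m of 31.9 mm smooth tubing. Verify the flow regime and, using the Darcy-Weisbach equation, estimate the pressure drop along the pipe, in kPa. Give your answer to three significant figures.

Re = VD/ν = 0.148·0.03190/3.52×10^-4 = 13.4 → laminar (Re < 2300)
f = 64/Re = 4.772
h_f = f(L/D)V²/(2g) = 4.772·(5.88/0.03190)·0.148²/(2·9.81) = 0.9819 m
Δp = ρg·h_f = 912.0·9.81·0.9819 = 8.785 kPa

Δp ≈ 8.79 kPa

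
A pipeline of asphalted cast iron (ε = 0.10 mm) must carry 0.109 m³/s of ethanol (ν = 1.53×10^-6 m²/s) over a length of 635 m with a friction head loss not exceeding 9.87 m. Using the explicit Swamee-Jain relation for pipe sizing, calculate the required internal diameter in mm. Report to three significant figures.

D ≈ 260 mm

Swamee-Jain (Type III): D = 0.66·[ε^1.25·(LQ²/(gh_f))^4.75 + ν·Q^9.4·(L/(gh_f))^5.2]^0.04
LQ²/(gh_f) = 0.07792; L/(gh_f) = 6.558
Term 1 = ε^1.25·(…)^4.75 = 5.44×10^-11; Term 2 = ν·Q^9.4·(…)^5.2 = 2.42×10^-11
D = 0.66·(5.44×10^-11 + 2.42×10^-11)^0.04 = 0.2602 m = 260 mm
Check: V = 2.05 m/s, Re = 3.49×10^5, f = 0.01742, h_f = 9.10 m ≈ 9.87 m ✓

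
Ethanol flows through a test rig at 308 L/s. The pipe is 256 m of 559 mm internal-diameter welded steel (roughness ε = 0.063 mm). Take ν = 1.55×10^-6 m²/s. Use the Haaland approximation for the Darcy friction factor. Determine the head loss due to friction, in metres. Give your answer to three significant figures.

h_f ≈ 0.536 m

V = 4Q/(πD²) = 4·0.308/(π·0.559²) = 1.255 m/s
Re = VD/ν = 1.255·0.559/1.55×10^-6 = 4.53×10^5 → turbulent
ε/D = 0.063/559 = 1.13×10^-4
Haaland: f = 0.01457
h_f = f(L/D)V²/(2g) = 0.01457·(256/0.559)·1.255²/(2·9.81) = 0.5355 m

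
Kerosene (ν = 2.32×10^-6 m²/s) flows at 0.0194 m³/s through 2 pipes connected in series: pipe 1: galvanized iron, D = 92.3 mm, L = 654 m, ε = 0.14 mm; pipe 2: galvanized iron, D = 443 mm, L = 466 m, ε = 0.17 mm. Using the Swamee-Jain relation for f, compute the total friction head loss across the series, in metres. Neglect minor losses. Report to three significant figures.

H ≈ 72.1 m

Pipe 1: V = 2.899 m/s, Re = 1.15×10^5, ε/D = 0.00152, f = 0.02375, h_1 = f(L/D)V²/2g = 72.10 m
Pipe 2: V = 0.1259 m/s, Re = 2.40×10^4, ε/D = 3.84×10^-4, f = 0.02568, h_2 = f(L/D)V²/2g = 0.02181 m
Series → Q common, losses add: H = Σh = 72.12 m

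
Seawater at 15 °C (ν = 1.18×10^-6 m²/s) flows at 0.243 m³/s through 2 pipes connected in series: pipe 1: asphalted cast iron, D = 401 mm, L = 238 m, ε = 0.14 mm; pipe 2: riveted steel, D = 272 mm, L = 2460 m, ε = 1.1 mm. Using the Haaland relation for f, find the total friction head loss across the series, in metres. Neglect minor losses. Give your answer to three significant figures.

Pipe 1: V = 1.924 m/s, Re = 6.54×10^5, ε/D = 3.49×10^-4, f = 0.01631, h_1 = f(L/D)V²/2g = 1.826 m
Pipe 2: V = 4.182 m/s, Re = 9.64×10^5, ε/D = 0.00404, f = 0.02867, h_2 = f(L/D)V²/2g = 231.1 m
Series → Q common, losses add: H = Σh = 232.9 m

H ≈ 233 m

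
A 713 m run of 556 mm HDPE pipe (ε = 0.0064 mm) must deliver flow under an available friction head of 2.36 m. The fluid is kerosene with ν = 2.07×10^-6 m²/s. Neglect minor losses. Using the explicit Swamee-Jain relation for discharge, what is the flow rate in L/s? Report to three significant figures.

Q ≈ 395 L/s

Swamee-Jain (Type II): Q = -0.965·√(gD⁵h_f/L)·ln[ε/(3.7D) + √(3.17ν²L/(gD³h_f))]
√(gD⁵h_f/L) = √(9.81·0.556⁵·2.36/713) = 0.04154
ε/(3.7D) = 3.11×10^-6; √(3.17ν²L/(gD³h_f)) = 4.93×10^-5
Q = -0.965·0.04154·ln(5.244×10^-5) = 0.3950 m³/s
Check: V = 1.63 m/s, Re = 4.37×10^5, f = 0.01358, h_f = 2.35 m ≈ 2.36 m ✓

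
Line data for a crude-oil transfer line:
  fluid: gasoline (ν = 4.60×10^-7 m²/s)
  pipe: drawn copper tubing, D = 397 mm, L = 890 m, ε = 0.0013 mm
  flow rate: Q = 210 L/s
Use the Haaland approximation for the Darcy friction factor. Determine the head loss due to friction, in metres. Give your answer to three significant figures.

h_f ≈ 3.60 m

V = 4Q/(πD²) = 4·0.210/(π·0.397²) = 1.696 m/s
Re = VD/ν = 1.696·0.397/4.60×10^-7 = 1.46×10^6 → turbulent
ε/D = 0.0013/397 = 3.27×10^-6
Haaland: f = 0.01095
h_f = f(L/D)V²/(2g) = 0.01095·(890/0.397)·1.696²/(2·9.81) = 3.600 m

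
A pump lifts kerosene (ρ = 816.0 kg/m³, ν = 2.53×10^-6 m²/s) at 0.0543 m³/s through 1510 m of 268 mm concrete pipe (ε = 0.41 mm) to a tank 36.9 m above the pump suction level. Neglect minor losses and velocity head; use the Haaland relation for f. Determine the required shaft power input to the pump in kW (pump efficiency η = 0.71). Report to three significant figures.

P_shaft ≈ 26.4 kW

V = 4Q/(πD²) = 0.9626 m/s; Re = 1.02×10^5; ε/D = 0.00153; f = 0.02363
h_f = f(L/D)V²/2g = 6.287 m
Total head H = z + h_f = 36.9 + 6.287 = 43.19 m
P_hyd = ρgQH = 816.0·9.81·0.0543·43.19 = 18.77 kW
P_shaft = P_hyd/η = 18.77/0.71 = 26.44 kW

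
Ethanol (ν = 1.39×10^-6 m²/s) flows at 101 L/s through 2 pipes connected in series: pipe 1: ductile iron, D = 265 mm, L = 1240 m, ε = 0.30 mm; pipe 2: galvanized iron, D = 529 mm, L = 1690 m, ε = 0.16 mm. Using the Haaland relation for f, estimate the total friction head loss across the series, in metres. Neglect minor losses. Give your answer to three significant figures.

H ≈ 17.4 m

Pipe 1: V = 1.831 m/s, Re = 3.49×10^5, ε/D = 0.00113, f = 0.02096, h_1 = f(L/D)V²/2g = 16.76 m
Pipe 2: V = 0.4595 m/s, Re = 1.75×10^5, ε/D = 3.02×10^-4, f = 0.01780, h_2 = f(L/D)V²/2g = 0.6120 m
Series → Q common, losses add: H = Σh = 17.37 m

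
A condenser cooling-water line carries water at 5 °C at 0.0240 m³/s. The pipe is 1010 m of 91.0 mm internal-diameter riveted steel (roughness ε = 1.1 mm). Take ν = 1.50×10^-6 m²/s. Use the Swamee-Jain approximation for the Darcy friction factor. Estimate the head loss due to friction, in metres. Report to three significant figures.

V = 4Q/(πD²) = 4·0.0240/(π·0.0910²) = 3.690 m/s
Re = VD/ν = 3.690·0.0910/1.50×10^-6 = 2.24×10^5 → turbulent
ε/D = 1.1/91.0 = 0.0121
Swamee-Jain: f = 0.04083
h_f = f(L/D)V²/(2g) = 0.04083·(1010/0.0910)·3.690²/(2·9.81) = 314.5 m

h_f ≈ 315 m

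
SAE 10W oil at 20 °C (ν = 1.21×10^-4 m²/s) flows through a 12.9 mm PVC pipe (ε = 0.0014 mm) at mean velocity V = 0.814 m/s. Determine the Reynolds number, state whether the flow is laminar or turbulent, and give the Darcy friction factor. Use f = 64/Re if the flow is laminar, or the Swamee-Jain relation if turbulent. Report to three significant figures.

Re ≈ 86.8; laminar; f = 64/Re ≈ 0.737

Re = VD/ν = 0.8140·0.0129/1.21×10^-4 = 86.8
Re < 2300 → laminar → f = 64/Re = 0.7375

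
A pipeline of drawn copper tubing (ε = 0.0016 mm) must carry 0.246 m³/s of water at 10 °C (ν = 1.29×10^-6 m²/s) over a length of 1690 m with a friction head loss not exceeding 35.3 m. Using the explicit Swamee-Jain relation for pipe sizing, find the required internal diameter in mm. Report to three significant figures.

D ≈ 315 mm

Swamee-Jain (Type III): D = 0.66·[ε^1.25·(LQ²/(gh_f))^4.75 + ν·Q^9.4·(L/(gh_f))^5.2]^0.04
LQ²/(gh_f) = 0.2953; L/(gh_f) = 4.880
Term 1 = ε^1.25·(…)^4.75 = 1.73×10^-10; Term 2 = ν·Q^9.4·(…)^5.2 = 9.23×10^-9
D = 0.66·(1.73×10^-10 + 9.23×10^-9)^0.04 = 0.3151 m = 315 mm
Check: V = 3.15 m/s, Re = 7.71×10^5, f = 0.01224, h_f = 33.3 m ≈ 35.3 m ✓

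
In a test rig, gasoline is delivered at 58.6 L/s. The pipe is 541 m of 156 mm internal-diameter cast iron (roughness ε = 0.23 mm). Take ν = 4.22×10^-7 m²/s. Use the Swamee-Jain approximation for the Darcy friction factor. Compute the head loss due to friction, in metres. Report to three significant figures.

V = 4Q/(πD²) = 4·0.0586/(π·0.156²) = 3.066 m/s
Re = VD/ν = 3.066·0.156/4.22×10^-7 = 1.13×10^6 → turbulent
ε/D = 0.23/156 = 0.00147
Swamee-Jain: f = 0.02191
h_f = f(L/D)V²/(2g) = 0.02191·(541/0.156)·3.066²/(2·9.81) = 36.40 m

h_f ≈ 36.4 m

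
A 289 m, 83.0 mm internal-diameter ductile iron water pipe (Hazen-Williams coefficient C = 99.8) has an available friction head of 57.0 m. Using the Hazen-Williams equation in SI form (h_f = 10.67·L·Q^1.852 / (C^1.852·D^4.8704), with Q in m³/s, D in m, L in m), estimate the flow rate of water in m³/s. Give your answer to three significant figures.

Q ≈ 0.0166 m³/s

Rearranging: Q = [h_f·C^1.852·D^4.8704 / (10.67·L)]^(1/1.852)
Q = [57.0·99.8^1.852·0.0830^4.8704 / (10.67·289)]^0.540 = 0.01662 m³/s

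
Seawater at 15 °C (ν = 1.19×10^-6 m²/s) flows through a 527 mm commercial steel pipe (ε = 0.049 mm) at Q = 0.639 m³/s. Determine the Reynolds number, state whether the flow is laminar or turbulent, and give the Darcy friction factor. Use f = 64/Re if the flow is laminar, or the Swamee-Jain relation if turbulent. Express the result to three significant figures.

V = 4Q/(πD²) = 2.929 m/s
Re = VD/ν = 2.929·0.527/1.19×10^-6 = 1.30×10^6
Re > 4000 → turbulent; ε/D = 9.30×10^-5
Swamee-Jain: f = 0.01312

Re ≈ 1.30×10^6; turbulent; f ≈ 0.0131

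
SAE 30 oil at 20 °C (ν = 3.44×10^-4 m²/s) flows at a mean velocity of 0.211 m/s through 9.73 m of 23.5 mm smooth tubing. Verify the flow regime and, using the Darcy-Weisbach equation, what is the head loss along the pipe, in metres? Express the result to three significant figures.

h_f ≈ 4.17 m

Re = VD/ν = 0.211·0.02350/3.44×10^-4 = 14.4 → laminar (Re < 2300)
f = 64/Re = 4.440
h_f = f(L/D)V²/(2g) = 4.440·(9.73/0.02350)·0.211²/(2·9.81) = 4.172 m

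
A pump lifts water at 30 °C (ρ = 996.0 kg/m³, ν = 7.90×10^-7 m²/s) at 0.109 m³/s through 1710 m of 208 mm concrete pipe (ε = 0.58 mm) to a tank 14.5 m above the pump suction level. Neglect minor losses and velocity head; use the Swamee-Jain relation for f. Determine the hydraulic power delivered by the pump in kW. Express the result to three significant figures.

V = 4Q/(πD²) = 3.208 m/s; Re = 8.45×10^5; ε/D = 0.00279; f = 0.02588
h_f = f(L/D)V²/2g = 111.6 m
Total head H = z + h_f = 14.5 + 111.6 = 126.1 m
P_hyd = ρgQH = 996.0·9.81·0.109·126.1 = 134.3 kW

P_hyd ≈ 134 kW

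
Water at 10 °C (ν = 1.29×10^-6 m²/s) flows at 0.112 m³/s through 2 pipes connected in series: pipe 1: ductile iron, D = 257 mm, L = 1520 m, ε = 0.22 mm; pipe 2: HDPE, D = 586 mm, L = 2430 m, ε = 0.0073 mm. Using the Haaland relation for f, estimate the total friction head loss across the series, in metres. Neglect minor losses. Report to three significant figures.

Pipe 1: V = 2.159 m/s, Re = 4.30×10^5, ε/D = 8.56×10^-4, f = 0.01962, h_1 = f(L/D)V²/2g = 27.57 m
Pipe 2: V = 0.4153 m/s, Re = 1.89×10^5, ε/D = 1.25×10^-5, f = 0.01575, h_2 = f(L/D)V²/2g = 0.5740 m
Series → Q common, losses add: H = Σh = 28.15 m

H ≈ 28.1 m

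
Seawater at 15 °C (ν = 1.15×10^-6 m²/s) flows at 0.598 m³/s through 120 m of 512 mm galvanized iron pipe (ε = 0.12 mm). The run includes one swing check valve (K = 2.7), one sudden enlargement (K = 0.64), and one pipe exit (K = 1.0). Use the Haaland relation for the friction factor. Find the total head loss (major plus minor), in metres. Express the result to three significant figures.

H_L ≈ 3.36 m

V = 4Q/(πD²) = 2.904 m/s; V²/2g = 0.4300 m
Re = 1.29×10^6, ε/D = 2.34×10^-4 → f = 0.01481 (Haaland)
Major: h_f = f(L/D)·V²/2g = 0.01481·234.4·0.4300 = 1.492 m
Minor: ΣK = 4.34; h_m = ΣK·V²/2g = 1.866 m
Total H_L = 1.492 + 1.866 = 3.358 m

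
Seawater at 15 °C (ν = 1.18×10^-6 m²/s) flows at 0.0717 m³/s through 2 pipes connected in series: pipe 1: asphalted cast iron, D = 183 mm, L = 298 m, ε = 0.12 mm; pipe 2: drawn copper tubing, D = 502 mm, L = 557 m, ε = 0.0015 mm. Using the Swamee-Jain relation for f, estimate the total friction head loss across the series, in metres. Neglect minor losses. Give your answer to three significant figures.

H ≈ 11.7 m

Pipe 1: V = 2.726 m/s, Re = 4.23×10^5, ε/D = 6.56×10^-4, f = 0.01882, h_1 = f(L/D)V²/2g = 11.61 m
Pipe 2: V = 0.3623 m/s, Re = 1.54×10^5, ε/D = 2.99×10^-6, f = 0.01638, h_2 = f(L/D)V²/2g = 0.1215 m
Series → Q common, losses add: H = Σh = 11.73 m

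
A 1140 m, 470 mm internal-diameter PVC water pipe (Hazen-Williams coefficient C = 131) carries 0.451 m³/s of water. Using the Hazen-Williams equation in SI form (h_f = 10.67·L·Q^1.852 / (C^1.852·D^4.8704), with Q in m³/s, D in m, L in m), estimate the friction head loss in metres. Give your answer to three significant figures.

h_f = 10.67·1140·0.451^1.852 / (131^1.852·0.470^4.8704) = 13.20 m

h_f ≈ 13.2 m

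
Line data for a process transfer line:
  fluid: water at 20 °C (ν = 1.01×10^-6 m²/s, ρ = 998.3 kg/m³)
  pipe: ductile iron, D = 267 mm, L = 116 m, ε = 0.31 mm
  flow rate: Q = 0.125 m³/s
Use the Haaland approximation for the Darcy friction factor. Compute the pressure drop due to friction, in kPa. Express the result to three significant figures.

Δp ≈ 22.5 kPa

V = 4Q/(πD²) = 4·0.125/(π·0.267²) = 2.233 m/s
Re = VD/ν = 2.233·0.267/1.01×10^-6 = 5.90×10^5 → turbulent
ε/D = 0.31/267 = 0.00116
Haaland: f = 0.02081
h_f = f(L/D)V²/(2g) = 0.02081·(116/0.267)·2.233²/(2·9.81) = 2.297 m
Δp = ρg·h_f = 998.3·9.81·2.297 = 22.49 kPa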